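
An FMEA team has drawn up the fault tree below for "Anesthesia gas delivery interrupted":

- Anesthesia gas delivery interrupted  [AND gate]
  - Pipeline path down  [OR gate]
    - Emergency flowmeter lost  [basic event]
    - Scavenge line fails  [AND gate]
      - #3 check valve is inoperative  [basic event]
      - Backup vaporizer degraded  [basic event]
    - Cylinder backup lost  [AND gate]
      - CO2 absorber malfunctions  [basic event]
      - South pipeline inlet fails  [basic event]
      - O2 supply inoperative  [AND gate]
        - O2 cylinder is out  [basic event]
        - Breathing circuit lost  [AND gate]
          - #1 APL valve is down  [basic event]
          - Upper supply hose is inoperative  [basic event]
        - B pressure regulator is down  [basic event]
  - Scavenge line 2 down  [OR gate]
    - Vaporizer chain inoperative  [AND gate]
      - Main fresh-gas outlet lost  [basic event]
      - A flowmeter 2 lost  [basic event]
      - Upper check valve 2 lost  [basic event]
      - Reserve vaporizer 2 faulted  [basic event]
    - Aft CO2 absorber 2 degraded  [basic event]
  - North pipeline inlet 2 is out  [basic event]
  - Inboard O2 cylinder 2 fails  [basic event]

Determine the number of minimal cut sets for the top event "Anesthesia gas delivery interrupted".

6

Scavenge line fails [AND]: one cut set from each child combined → 1 × 1 = 1 cut set(s).
Breathing circuit lost [AND]: one cut set from each child combined → 1 × 1 = 1 cut set(s).
O2 supply inoperative [AND]: one cut set from each child combined → 1 × 1 × 1 = 1 cut set(s).
Cylinder backup lost [AND]: one cut set from each child combined → 1 × 1 × 1 = 1 cut set(s).
Pipeline path down [OR]: union of children's cut sets → 3 cut set(s).
Vaporizer chain inoperative [AND]: one cut set from each child combined → 1 × 1 × 1 × 1 = 1 cut set(s).
Scavenge line 2 down [OR]: union of children's cut sets → 2 cut set(s).
Anesthesia gas delivery interrupted [AND]: one cut set from each child combined → 3 × 2 × 1 × 1 = 6 cut set(s).
Minimal cut sets: {A flowmeter 2 lost, Emergency flowmeter lost, Inboard O2 cylinder 2 fails, Main fresh-gas outlet lost, North pipeline inlet 2 is out, Reserve vaporizer 2 faulted, Upper check valve 2 lost}; {Aft CO2 absorber 2 degraded, Emergency flowmeter lost, Inboard O2 cylinder 2 fails, North pipeline inlet 2 is out}; {#3 check valve is inoperative, A flowmeter 2 lost, Backup vaporizer degraded, Inboard O2 cylinder 2 fails, Main fresh-gas outlet lost, North pipeline inlet 2 is out, Reserve vaporizer 2 faulted, Upper check valve 2 lost}; {#3 check valve is inoperative, Aft CO2 absorber 2 degraded, Backup vaporizer degraded, Inboard O2 cylinder 2 fails, North pipeline inlet 2 is out}; {#1 APL valve is down, A flowmeter 2 lost, B pressure regulator is down, CO2 absorber malfunctions, Inboard O2 cylinder 2 fails, Main fresh-gas outlet lost, North pipeline inlet 2 is out, O2 cylinder is out, Reserve vaporizer 2 faulted, South pipeline inlet fails, Upper check valve 2 lost, Upper supply hose is inoperative}; {#1 APL valve is down, Aft CO2 absorber 2 degraded, B pressure regulator is down, CO2 absorber malfunctions, Inboard O2 cylinder 2 fails, North pipeline inlet 2 is out, O2 cylinder is out, South pipeline inlet fails, Upper supply hose is inoperative}.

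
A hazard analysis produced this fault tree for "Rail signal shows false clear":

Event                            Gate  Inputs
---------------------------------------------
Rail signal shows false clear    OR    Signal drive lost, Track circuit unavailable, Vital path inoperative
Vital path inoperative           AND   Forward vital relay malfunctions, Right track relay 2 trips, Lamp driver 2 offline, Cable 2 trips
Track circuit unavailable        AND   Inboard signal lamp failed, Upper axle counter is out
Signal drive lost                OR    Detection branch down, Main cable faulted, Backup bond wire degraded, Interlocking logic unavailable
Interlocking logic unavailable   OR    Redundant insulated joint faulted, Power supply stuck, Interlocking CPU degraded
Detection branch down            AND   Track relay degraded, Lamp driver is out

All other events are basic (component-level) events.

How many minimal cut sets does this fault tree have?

8

Detection branch down [AND]: one cut set from each child combined → 1 × 1 = 1 cut set(s).
Interlocking logic unavailable [OR]: union of children's cut sets → 3 cut set(s).
Signal drive lost [OR]: union of children's cut sets → 6 cut set(s).
Track circuit unavailable [AND]: one cut set from each child combined → 1 × 1 = 1 cut set(s).
Vital path inoperative [AND]: one cut set from each child combined → 1 × 1 × 1 × 1 = 1 cut set(s).
Rail signal shows false clear [OR]: union of children's cut sets → 8 cut set(s).
Minimal cut sets: {Lamp driver is out, Track relay degraded}; {Main cable faulted}; {Backup bond wire degraded}; {Redundant insulated joint faulted}; {Power supply stuck}; {Interlocking CPU degraded}; {Inboard signal lamp failed, Upper axle counter is out}; {Cable 2 trips, Forward vital relay malfunctions, Lamp driver 2 offline, Right track relay 2 trips}.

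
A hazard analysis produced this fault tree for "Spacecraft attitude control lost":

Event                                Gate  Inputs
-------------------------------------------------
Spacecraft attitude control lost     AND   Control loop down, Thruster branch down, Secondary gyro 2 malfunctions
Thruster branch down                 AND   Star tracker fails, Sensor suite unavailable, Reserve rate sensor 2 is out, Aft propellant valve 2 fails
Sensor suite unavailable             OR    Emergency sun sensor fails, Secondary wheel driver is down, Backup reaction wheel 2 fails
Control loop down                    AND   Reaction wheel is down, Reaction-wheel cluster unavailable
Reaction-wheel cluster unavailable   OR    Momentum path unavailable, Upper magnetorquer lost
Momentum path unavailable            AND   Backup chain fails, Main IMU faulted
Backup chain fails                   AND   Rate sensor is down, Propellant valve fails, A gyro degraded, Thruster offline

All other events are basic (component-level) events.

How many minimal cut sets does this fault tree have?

Backup chain fails [AND]: one cut set from each child combined → 1 × 1 × 1 × 1 = 1 cut set(s).
Momentum path unavailable [AND]: one cut set from each child combined → 1 × 1 = 1 cut set(s).
Reaction-wheel cluster unavailable [OR]: union of children's cut sets → 2 cut set(s).
Control loop down [AND]: one cut set from each child combined → 1 × 2 = 2 cut set(s).
Sensor suite unavailable [OR]: union of children's cut sets → 3 cut set(s).
Thruster branch down [AND]: one cut set from each child combined → 1 × 3 × 1 × 1 = 3 cut set(s).
Spacecraft attitude control lost [AND]: one cut set from each child combined → 2 × 3 × 1 = 6 cut set(s).
Minimal cut sets: {A gyro degraded, Aft propellant valve 2 fails, Emergency sun sensor fails, Main IMU faulted, Propellant valve fails, Rate sensor is down, Reaction wheel is down, Reserve rate sensor 2 is out, Secondary gyro 2 malfunctions, Star tracker fails, Thruster offline}; {A gyro degraded, Aft propellant valve 2 fails, Main IMU faulted, Propellant valve fails, Rate sensor is down, Reaction wheel is down, Reserve rate sensor 2 is out, Secondary gyro 2 malfunctions, Secondary wheel driver is down, Star tracker fails, Thruster offline}; {A gyro degraded, Aft propellant valve 2 fails, Backup reaction wheel 2 fails, Main IMU faulted, Propellant valve fails, Rate sensor is down, Reaction wheel is down, Reserve rate sensor 2 is out, Secondary gyro 2 malfunctions, Star tracker fails, Thruster offline}; {Aft propellant valve 2 fails, Emergency sun sensor fails, Reaction wheel is down, Reserve rate sensor 2 is out, Secondary gyro 2 malfunctions, Star tracker fails, Upper magnetorquer lost}; {Aft propellant valve 2 fails, Reaction wheel is down, Reserve rate sensor 2 is out, Secondary gyro 2 malfunctions, Secondary wheel driver is down, Star tracker fails, Upper magnetorquer lost}; {Aft propellant valve 2 fails, Backup reaction wheel 2 fails, Reaction wheel is down, Reserve rate sensor 2 is out, Secondary gyro 2 malfunctions, Star tracker fails, Upper magnetorquer lost}.

6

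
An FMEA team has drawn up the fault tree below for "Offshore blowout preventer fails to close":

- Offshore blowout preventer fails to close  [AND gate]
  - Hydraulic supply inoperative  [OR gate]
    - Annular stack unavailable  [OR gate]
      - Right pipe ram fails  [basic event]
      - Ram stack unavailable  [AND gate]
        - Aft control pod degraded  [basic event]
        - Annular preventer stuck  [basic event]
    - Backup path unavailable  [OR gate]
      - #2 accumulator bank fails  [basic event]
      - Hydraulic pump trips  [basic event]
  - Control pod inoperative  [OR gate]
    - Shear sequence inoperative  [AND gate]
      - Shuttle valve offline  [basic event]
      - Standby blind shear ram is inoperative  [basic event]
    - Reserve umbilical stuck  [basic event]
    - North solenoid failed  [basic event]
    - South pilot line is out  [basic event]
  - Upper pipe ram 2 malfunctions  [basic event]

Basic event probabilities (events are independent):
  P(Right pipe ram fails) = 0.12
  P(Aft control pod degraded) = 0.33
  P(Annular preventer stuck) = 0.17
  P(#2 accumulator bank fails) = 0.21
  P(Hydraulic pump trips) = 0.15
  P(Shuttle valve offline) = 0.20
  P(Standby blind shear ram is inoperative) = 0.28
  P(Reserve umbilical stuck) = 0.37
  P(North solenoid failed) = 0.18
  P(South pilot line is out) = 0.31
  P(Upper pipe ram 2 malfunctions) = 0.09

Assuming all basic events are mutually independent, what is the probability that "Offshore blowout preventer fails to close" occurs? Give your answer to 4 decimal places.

0.0264

P(Ram stack unavailable) [AND] = 0.33 × 0.17 = 0.056100
P(Annular stack unavailable) [OR] = 1 − (1−0.12) × (1−0.056100) = 0.169368
P(Backup path unavailable) [OR] = 1 − (1−0.21) × (1−0.15) = 0.328500
P(Hydraulic supply inoperative) [OR] = 1 − (1−0.169368) × (1−0.328500) = 0.442231
P(Shear sequence inoperative) [AND] = 0.20 × 0.28 = 0.056000
P(Control pod inoperative) [OR] = 1 − (1−0.056000) × (1−0.37) × (1−0.18) × (1−0.31) = 0.663507
P(Offshore blowout preventer fails to close) [AND] = 0.442231 × 0.663507 × 0.09 = 0.026408
Rounded to 4 decimal places: P(Offshore blowout preventer fails to close) ≈ 0.0264.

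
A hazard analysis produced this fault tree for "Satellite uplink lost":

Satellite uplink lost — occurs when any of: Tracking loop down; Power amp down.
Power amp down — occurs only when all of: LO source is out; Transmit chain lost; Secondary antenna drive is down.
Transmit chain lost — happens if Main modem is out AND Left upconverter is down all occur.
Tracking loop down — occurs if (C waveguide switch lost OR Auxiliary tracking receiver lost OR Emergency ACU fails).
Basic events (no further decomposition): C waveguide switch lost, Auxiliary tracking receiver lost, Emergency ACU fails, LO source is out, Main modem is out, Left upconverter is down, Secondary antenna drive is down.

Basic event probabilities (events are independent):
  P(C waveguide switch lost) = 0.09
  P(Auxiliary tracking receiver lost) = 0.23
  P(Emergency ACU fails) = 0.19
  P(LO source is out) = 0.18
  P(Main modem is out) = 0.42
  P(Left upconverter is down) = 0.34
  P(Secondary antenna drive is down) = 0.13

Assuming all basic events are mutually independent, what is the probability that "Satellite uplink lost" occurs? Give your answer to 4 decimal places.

0.4343

P(Tracking loop down) [OR] = 1 − (1−0.09) × (1−0.23) × (1−0.19) = 0.432433
P(Transmit chain lost) [AND] = 0.42 × 0.34 = 0.142800
P(Power amp down) [AND] = 0.18 × 0.142800 × 0.13 = 0.003342
P(Satellite uplink lost) [OR] = 1 − (1−0.432433) × (1−0.003342) = 0.434330
Rounded to 4 decimal places: P(Satellite uplink lost) ≈ 0.4343.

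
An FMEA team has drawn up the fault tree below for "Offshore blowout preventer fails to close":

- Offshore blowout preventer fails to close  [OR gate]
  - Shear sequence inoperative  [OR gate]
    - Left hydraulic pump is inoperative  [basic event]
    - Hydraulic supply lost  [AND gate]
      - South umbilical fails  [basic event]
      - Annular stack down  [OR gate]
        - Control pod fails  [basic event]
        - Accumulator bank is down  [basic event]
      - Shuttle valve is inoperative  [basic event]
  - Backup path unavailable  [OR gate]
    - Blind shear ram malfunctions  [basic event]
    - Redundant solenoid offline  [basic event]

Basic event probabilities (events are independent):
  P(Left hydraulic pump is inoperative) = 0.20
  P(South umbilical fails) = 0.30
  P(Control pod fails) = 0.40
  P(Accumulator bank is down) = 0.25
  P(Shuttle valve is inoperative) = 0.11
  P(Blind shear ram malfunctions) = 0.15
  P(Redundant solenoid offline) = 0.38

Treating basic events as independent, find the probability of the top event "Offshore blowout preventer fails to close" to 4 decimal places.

P(Annular stack down) [OR] = 1 − (1−0.40) × (1−0.25) = 0.550000
P(Hydraulic supply lost) [AND] = 0.30 × 0.550000 × 0.11 = 0.018150
P(Shear sequence inoperative) [OR] = 1 − (1−0.20) × (1−0.018150) = 0.214520
P(Backup path unavailable) [OR] = 1 − (1−0.15) × (1−0.38) = 0.473000
P(Offshore blowout preventer fails to close) [OR] = 1 − (1−0.214520) × (1−0.473000) = 0.586052
Rounded to 4 decimal places: P(Offshore blowout preventer fails to close) ≈ 0.5861.

0.5861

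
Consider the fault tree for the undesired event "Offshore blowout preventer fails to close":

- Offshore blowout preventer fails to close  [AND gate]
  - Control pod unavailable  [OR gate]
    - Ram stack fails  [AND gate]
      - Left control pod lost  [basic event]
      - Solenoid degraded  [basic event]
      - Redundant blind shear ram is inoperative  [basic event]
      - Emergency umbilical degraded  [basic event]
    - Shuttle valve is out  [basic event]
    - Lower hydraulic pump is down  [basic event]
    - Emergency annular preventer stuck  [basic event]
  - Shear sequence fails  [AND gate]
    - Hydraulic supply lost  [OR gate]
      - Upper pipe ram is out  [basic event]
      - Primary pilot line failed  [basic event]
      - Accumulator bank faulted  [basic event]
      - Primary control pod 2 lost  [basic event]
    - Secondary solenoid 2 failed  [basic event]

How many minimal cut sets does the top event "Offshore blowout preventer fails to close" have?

16

Ram stack fails [AND]: one cut set from each child combined → 1 × 1 × 1 × 1 = 1 cut set(s).
Control pod unavailable [OR]: union of children's cut sets → 4 cut set(s).
Hydraulic supply lost [OR]: union of children's cut sets → 4 cut set(s).
Shear sequence fails [AND]: one cut set from each child combined → 4 × 1 = 4 cut set(s).
Offshore blowout preventer fails to close [AND]: one cut set from each child combined → 4 × 4 = 16 cut set(s).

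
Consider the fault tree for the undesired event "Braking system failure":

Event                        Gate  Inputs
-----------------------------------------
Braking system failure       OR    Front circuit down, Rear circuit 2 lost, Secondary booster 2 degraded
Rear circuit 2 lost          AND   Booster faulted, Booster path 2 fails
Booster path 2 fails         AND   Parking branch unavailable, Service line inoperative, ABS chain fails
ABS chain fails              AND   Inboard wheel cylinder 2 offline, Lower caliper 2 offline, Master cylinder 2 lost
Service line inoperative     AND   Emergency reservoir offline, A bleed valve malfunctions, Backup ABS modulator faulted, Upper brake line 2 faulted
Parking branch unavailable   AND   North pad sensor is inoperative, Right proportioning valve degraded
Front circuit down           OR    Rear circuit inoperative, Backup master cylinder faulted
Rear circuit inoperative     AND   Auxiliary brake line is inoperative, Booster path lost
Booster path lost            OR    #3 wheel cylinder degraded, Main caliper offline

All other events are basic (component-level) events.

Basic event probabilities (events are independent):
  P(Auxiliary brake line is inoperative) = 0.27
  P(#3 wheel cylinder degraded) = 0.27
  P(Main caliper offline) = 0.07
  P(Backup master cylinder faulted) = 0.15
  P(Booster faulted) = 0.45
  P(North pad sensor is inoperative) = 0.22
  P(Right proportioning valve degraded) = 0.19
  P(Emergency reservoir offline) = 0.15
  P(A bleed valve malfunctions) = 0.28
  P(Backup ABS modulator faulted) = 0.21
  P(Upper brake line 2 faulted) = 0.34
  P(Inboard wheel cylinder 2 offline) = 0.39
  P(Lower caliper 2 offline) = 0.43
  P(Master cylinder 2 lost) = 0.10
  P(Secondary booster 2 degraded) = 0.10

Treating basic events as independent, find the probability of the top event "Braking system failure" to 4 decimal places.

P(Booster path lost) [OR] = 1 − (1−0.27) × (1−0.07) = 0.321100
P(Rear circuit inoperative) [AND] = 0.27 × 0.321100 = 0.086697
P(Front circuit down) [OR] = 1 − (1−0.086697) × (1−0.15) = 0.223692
P(Parking branch unavailable) [AND] = 0.22 × 0.19 = 0.041800
P(Service line inoperative) [AND] = 0.15 × 0.28 × 0.21 × 0.34 = 0.002999
P(ABS chain fails) [AND] = 0.39 × 0.43 × 0.10 = 0.016770
P(Booster path 2 fails) [AND] = 0.041800 × 0.002999 × 0.016770 = 0.000002
P(Rear circuit 2 lost) [AND] = 0.45 × 0.000002 = 0.000001
P(Braking system failure) [OR] = 1 − (1−0.223692) × (1−0.000001) × (1−0.10) = 0.301323
Rounded to 4 decimal places: P(Braking system failure) ≈ 0.3013.

0.3013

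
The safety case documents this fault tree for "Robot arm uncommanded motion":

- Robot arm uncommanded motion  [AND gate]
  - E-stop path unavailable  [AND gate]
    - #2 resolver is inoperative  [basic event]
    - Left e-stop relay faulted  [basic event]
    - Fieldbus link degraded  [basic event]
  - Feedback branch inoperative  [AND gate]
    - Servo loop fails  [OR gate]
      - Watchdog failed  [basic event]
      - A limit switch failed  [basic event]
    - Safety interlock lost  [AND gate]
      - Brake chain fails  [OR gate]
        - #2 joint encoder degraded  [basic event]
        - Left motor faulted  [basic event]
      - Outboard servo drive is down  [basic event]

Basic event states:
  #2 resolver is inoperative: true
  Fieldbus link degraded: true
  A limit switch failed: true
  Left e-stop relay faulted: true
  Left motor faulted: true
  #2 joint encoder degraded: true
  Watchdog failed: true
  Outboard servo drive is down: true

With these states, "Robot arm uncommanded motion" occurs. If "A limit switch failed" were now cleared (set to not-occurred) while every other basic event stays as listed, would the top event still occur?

Counterfactual: set "A limit switch failed" to not occurred.
E-stop path unavailable [AND]: #2 resolver is inoperative=occurs, Left e-stop relay faulted=occurs, Fieldbus link degraded=occurs → all inputs occur → occurs.
Servo loop fails [OR]: Watchdog failed=occurs, A limit switch failed=not → at least one input occurs → occurs.
Brake chain fails [OR]: #2 joint encoder degraded=occurs, Left motor faulted=occurs → at least one input occurs → occurs.
Safety interlock lost [AND]: Brake chain fails=occurs, Outboard servo drive is down=occurs → all inputs occur → occurs.
Feedback branch inoperative [AND]: Servo loop fails=occurs, Safety interlock lost=occurs → all inputs occur → occurs.
Robot arm uncommanded motion [AND]: E-stop path unavailable=occurs, Feedback branch inoperative=occurs → all inputs occur → occurs.

Yes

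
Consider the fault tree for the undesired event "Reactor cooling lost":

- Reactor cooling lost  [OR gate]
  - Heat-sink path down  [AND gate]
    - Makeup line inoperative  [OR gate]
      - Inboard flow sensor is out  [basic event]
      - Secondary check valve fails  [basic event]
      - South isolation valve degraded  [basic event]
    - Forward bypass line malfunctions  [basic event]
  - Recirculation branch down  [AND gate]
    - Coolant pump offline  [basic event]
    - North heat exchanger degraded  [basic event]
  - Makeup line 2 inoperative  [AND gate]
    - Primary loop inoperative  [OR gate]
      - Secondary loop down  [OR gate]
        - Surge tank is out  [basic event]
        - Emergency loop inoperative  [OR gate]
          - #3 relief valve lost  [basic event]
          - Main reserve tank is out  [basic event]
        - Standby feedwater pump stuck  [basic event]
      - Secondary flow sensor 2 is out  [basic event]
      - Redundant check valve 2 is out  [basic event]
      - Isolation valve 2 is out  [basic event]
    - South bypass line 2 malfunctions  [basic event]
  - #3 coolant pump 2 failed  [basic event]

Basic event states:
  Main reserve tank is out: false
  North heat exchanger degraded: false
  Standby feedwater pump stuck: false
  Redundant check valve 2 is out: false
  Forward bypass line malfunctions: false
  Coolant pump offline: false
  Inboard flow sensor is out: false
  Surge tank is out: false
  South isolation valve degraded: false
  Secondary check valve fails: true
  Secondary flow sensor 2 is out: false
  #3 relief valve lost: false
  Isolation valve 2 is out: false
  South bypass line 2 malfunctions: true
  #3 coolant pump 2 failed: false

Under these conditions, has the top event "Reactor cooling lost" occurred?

No

Makeup line inoperative [OR]: Inboard flow sensor is out=not, Secondary check valve fails=occurs, South isolation valve degraded=not → at least one input occurs → occurs.
Heat-sink path down [AND]: Makeup line inoperative=occurs, Forward bypass line malfunctions=not → not all inputs occur → does not occur.
Recirculation branch down [AND]: Coolant pump offline=not, North heat exchanger degraded=not → not all inputs occur → does not occur.
Emergency loop inoperative [OR]: #3 relief valve lost=not, Main reserve tank is out=not → no input occurs → does not occur.
Secondary loop down [OR]: Surge tank is out=not, Emergency loop inoperative=not, Standby feedwater pump stuck=not → no input occurs → does not occur.
Primary loop inoperative [OR]: Secondary loop down=not, Secondary flow sensor 2 is out=not, Redundant check valve 2 is out=not, Isolation valve 2 is out=not → no input occurs → does not occur.
Makeup line 2 inoperative [AND]: Primary loop inoperative=not, South bypass line 2 malfunctions=occurs → not all inputs occur → does not occur.
Reactor cooling lost [OR]: Heat-sink path down=not, Recirculation branch down=not, Makeup line 2 inoperative=not, #3 coolant pump 2 failed=not → no input occurs → does not occur.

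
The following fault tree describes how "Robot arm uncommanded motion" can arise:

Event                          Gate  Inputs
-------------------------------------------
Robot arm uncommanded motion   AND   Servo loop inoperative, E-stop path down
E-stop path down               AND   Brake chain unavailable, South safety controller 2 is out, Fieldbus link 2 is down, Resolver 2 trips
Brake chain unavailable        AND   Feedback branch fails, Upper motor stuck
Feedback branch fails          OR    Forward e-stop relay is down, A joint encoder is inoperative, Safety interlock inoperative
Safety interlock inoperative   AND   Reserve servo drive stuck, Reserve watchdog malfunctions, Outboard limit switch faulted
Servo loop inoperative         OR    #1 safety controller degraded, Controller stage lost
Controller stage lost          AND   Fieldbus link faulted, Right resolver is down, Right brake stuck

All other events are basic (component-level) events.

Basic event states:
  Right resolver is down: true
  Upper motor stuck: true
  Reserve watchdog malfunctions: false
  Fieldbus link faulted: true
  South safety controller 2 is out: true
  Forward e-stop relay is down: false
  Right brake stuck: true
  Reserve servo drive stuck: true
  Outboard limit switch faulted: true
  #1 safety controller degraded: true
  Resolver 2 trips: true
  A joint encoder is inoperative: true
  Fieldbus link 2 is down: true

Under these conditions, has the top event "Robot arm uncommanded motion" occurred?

Controller stage lost [AND]: Fieldbus link faulted=occurs, Right resolver is down=occurs, Right brake stuck=occurs → all inputs occur → occurs.
Servo loop inoperative [OR]: #1 safety controller degraded=occurs, Controller stage lost=occurs → at least one input occurs → occurs.
Safety interlock inoperative [AND]: Reserve servo drive stuck=occurs, Reserve watchdog malfunctions=not, Outboard limit switch faulted=occurs → not all inputs occur → does not occur.
Feedback branch fails [OR]: Forward e-stop relay is down=not, A joint encoder is inoperative=occurs, Safety interlock inoperative=not → at least one input occurs → occurs.
Brake chain unavailable [AND]: Feedback branch fails=occurs, Upper motor stuck=occurs → all inputs occur → occurs.
E-stop path down [AND]: Brake chain unavailable=occurs, South safety controller 2 is out=occurs, Fieldbus link 2 is down=occurs, Resolver 2 trips=occurs → all inputs occur → occurs.
Robot arm uncommanded motion [AND]: Servo loop inoperative=occurs, E-stop path down=occurs → all inputs occur → occurs.

Yes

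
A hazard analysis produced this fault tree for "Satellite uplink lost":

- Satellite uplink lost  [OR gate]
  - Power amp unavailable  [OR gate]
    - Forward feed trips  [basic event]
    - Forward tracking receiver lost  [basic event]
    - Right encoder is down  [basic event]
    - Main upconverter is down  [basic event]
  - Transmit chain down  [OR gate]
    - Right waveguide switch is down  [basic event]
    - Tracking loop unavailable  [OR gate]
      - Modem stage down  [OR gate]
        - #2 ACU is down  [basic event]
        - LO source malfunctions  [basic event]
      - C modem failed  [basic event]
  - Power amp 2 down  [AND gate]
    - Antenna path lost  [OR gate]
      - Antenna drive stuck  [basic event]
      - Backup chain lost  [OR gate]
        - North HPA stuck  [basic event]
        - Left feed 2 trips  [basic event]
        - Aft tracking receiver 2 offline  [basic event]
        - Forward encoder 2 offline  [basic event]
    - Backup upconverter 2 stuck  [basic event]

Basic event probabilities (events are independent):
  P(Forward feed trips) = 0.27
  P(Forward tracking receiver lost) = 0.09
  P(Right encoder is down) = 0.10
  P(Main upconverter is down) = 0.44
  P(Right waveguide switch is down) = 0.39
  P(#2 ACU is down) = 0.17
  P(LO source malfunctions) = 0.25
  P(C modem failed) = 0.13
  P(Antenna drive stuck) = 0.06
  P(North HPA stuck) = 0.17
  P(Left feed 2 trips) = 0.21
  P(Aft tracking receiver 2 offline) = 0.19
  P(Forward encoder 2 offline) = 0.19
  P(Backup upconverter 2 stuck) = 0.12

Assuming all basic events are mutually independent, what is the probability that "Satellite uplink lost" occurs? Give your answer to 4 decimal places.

P(Power amp unavailable) [OR] = 1 − (1−0.27) × (1−0.09) × (1−0.10) × (1−0.44) = 0.665193
P(Modem stage down) [OR] = 1 − (1−0.17) × (1−0.25) = 0.377500
P(Tracking loop unavailable) [OR] = 1 − (1−0.377500) × (1−0.13) = 0.458425
P(Transmit chain down) [OR] = 1 − (1−0.39) × (1−0.458425) = 0.669639
P(Backup chain lost) [OR] = 1 − (1−0.17) × (1−0.21) × (1−0.19) × (1−0.19) = 0.569795
P(Antenna path lost) [OR] = 1 − (1−0.06) × (1−0.569795) = 0.595607
P(Power amp 2 down) [AND] = 0.595607 × 0.12 = 0.071473
P(Satellite uplink lost) [OR] = 1 − (1−0.665193) × (1−0.669639) × (1−0.071473) = 0.897298
Rounded to 4 decimal places: P(Satellite uplink lost) ≈ 0.8973.

0.8973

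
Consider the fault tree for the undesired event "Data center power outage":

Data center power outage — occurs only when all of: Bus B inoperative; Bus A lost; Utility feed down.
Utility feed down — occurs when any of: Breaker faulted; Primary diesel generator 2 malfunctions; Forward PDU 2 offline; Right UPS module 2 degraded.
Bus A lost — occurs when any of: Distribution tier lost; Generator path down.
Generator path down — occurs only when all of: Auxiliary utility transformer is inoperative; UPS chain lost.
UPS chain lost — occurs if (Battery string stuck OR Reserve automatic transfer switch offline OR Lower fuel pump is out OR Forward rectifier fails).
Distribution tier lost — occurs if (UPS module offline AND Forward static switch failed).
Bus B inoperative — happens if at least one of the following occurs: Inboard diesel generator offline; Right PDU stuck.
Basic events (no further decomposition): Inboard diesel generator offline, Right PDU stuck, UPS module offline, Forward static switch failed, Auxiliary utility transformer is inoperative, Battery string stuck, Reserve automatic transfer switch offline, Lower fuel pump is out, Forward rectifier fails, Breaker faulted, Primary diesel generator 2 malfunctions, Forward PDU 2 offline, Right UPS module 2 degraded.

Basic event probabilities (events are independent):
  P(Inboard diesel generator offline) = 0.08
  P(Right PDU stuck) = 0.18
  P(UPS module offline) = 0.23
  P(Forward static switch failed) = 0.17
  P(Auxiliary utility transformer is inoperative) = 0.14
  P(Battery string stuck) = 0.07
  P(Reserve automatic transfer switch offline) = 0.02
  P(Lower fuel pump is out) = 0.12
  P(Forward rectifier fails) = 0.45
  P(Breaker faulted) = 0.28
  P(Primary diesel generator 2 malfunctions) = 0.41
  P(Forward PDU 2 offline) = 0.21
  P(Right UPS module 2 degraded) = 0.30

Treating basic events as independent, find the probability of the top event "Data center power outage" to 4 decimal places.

0.0215

P(Bus B inoperative) [OR] = 1 − (1−0.08) × (1−0.18) = 0.245600
P(Distribution tier lost) [AND] = 0.23 × 0.17 = 0.039100
P(UPS chain lost) [OR] = 1 − (1−0.07) × (1−0.02) × (1−0.12) × (1−0.45) = 0.558882
P(Generator path down) [AND] = 0.14 × 0.558882 = 0.078243
P(Bus A lost) [OR] = 1 − (1−0.039100) × (1−0.078243) = 0.114284
P(Utility feed down) [OR] = 1 − (1−0.28) × (1−0.41) × (1−0.21) × (1−0.30) = 0.765086
P(Data center power outage) [AND] = 0.245600 × 0.114284 × 0.765086 = 0.021475
Rounded to 4 decimal places: P(Data center power outage) ≈ 0.0215.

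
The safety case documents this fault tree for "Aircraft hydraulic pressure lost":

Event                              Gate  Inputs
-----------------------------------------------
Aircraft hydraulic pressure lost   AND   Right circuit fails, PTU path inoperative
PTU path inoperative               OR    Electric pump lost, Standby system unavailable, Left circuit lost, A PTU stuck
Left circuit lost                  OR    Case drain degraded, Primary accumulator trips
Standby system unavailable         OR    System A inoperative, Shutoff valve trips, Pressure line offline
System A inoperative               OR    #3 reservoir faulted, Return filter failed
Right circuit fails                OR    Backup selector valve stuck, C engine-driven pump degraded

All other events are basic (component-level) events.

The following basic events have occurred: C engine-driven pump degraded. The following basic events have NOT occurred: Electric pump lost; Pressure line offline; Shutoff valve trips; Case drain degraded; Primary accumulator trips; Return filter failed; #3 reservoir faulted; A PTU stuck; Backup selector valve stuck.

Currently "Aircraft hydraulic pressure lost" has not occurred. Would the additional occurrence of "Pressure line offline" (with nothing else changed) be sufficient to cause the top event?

Counterfactual: set "Pressure line offline" to occurred.
Right circuit fails [OR]: Backup selector valve stuck=not, C engine-driven pump degraded=occurs → at least one input occurs → occurs.
System A inoperative [OR]: #3 reservoir faulted=not, Return filter failed=not → no input occurs → does not occur.
Standby system unavailable [OR]: System A inoperative=not, Shutoff valve trips=not, Pressure line offline=occurs → at least one input occurs → occurs.
Left circuit lost [OR]: Case drain degraded=not, Primary accumulator trips=not → no input occurs → does not occur.
PTU path inoperative [OR]: Electric pump lost=not, Standby system unavailable=occurs, Left circuit lost=not, A PTU stuck=not → at least one input occurs → occurs.
Aircraft hydraulic pressure lost [AND]: Right circuit fails=occurs, PTU path inoperative=occurs → all inputs occur → occurs.

Yes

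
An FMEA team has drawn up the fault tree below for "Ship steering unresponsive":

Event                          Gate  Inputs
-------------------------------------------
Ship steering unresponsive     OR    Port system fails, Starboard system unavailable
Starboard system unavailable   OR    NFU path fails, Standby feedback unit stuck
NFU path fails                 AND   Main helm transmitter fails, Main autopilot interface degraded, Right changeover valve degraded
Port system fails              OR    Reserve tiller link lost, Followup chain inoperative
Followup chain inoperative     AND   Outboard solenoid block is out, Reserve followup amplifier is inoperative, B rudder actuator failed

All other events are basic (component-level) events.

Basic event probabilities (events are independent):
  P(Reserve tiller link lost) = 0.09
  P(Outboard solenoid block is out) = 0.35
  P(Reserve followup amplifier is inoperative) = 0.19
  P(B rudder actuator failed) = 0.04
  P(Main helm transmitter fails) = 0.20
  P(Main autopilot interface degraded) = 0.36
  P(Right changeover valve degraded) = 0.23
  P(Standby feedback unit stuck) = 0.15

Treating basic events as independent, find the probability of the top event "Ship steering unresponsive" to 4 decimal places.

P(Followup chain inoperative) [AND] = 0.35 × 0.19 × 0.04 = 0.002660
P(Port system fails) [OR] = 1 − (1−0.09) × (1−0.002660) = 0.092421
P(NFU path fails) [AND] = 0.20 × 0.36 × 0.23 = 0.016560
P(Starboard system unavailable) [OR] = 1 − (1−0.016560) × (1−0.15) = 0.164076
P(Ship steering unresponsive) [OR] = 1 − (1−0.092421) × (1−0.164076) = 0.241333
Rounded to 4 decimal places: P(Ship steering unresponsive) ≈ 0.2413.

0.2413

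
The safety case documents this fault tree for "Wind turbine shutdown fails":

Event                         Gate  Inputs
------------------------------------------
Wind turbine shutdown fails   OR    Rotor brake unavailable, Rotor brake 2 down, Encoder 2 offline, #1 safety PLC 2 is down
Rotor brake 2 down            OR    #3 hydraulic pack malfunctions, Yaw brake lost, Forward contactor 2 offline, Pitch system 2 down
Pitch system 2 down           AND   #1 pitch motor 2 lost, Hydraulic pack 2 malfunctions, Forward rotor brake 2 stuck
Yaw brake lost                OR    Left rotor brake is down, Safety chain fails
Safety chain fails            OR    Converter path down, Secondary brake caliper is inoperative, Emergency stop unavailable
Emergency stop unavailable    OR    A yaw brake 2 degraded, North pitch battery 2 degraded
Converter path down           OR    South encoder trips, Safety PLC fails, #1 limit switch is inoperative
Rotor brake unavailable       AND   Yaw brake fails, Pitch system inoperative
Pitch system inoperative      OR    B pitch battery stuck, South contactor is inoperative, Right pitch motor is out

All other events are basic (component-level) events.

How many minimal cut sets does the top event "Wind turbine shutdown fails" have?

15

Pitch system inoperative [OR]: union of children's cut sets → 3 cut set(s).
Rotor brake unavailable [AND]: one cut set from each child combined → 1 × 3 = 3 cut set(s).
Converter path down [OR]: union of children's cut sets → 3 cut set(s).
Emergency stop unavailable [OR]: union of children's cut sets → 2 cut set(s).
Safety chain fails [OR]: union of children's cut sets → 6 cut set(s).
Yaw brake lost [OR]: union of children's cut sets → 7 cut set(s).
Pitch system 2 down [AND]: one cut set from each child combined → 1 × 1 × 1 = 1 cut set(s).
Rotor brake 2 down [OR]: union of children's cut sets → 10 cut set(s).
Wind turbine shutdown fails [OR]: union of children's cut sets → 15 cut set(s).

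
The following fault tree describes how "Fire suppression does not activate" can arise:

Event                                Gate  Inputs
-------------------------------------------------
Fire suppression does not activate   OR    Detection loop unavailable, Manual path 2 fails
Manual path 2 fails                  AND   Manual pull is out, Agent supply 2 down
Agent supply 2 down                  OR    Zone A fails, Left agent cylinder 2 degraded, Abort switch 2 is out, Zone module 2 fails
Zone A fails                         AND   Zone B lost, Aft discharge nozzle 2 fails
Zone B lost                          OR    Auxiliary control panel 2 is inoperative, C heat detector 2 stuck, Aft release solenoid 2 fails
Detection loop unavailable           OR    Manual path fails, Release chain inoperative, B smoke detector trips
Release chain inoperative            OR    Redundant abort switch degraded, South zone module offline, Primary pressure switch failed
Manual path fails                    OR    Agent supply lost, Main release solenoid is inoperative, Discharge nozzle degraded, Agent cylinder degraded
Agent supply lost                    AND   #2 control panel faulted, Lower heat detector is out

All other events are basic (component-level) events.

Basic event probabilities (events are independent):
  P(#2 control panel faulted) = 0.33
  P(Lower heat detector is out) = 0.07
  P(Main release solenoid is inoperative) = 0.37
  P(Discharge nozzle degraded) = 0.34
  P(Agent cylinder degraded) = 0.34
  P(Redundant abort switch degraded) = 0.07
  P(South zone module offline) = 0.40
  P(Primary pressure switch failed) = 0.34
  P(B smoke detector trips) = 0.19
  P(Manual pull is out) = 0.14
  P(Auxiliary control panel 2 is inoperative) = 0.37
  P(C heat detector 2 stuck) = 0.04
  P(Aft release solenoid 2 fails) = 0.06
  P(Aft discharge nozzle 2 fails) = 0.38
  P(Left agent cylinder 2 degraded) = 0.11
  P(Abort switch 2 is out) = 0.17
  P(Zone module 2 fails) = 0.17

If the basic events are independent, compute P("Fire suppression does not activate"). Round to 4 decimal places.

P(Agent supply lost) [AND] = 0.33 × 0.07 = 0.023100
P(Manual path fails) [OR] = 1 − (1−0.023100) × (1−0.37) × (1−0.34) × (1−0.34) = 0.731911
P(Release chain inoperative) [OR] = 1 − (1−0.07) × (1−0.40) × (1−0.34) = 0.631720
P(Detection loop unavailable) [OR] = 1 − (1−0.731911) × (1−0.631720) × (1−0.19) = 0.920027
P(Zone B lost) [OR] = 1 − (1−0.37) × (1−0.04) × (1−0.06) = 0.431488
P(Zone A fails) [AND] = 0.431488 × 0.38 = 0.163965
P(Agent supply 2 down) [OR] = 1 − (1−0.163965) × (1−0.11) × (1−0.17) × (1−0.17) = 0.487409
P(Manual path 2 fails) [AND] = 0.14 × 0.487409 = 0.068237
P(Fire suppression does not activate) [OR] = 1 − (1−0.920027) × (1−0.068237) = 0.925484
Rounded to 4 decimal places: P(Fire suppression does not activate) ≈ 0.9255.

0.9255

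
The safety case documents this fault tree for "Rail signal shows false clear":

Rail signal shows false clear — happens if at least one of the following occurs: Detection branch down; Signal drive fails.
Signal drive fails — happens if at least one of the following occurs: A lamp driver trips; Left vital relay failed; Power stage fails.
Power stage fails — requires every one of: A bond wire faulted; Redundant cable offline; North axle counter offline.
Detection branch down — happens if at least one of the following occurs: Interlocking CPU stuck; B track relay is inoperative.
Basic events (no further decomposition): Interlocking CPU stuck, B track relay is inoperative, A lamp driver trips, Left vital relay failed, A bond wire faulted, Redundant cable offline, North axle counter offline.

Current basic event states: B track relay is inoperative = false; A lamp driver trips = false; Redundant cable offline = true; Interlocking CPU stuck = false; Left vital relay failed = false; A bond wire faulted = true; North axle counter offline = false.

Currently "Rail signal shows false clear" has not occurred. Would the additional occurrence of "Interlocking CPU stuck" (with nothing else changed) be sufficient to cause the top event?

Counterfactual: set "Interlocking CPU stuck" to occurred.
Detection branch down [OR]: Interlocking CPU stuck=occurs, B track relay is inoperative=not → at least one input occurs → occurs.
Power stage fails [AND]: A bond wire faulted=occurs, Redundant cable offline=occurs, North axle counter offline=not → not all inputs occur → does not occur.
Signal drive fails [OR]: A lamp driver trips=not, Left vital relay failed=not, Power stage fails=not → no input occurs → does not occur.
Rail signal shows false clear [OR]: Detection branch down=occurs, Signal drive fails=not → at least one input occurs → occurs.

Yes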